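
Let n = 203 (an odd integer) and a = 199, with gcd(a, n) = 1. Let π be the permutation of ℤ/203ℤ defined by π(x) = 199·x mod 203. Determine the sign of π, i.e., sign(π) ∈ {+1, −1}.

Start at x=36: 36 → 59 → 170 → 132 → 81 → 82 → 78 → … (one orbit).
Decompose π into cycles: lengths [42, 42, 42, 42, 7, 7, 7, 7, 6, 1] (10 cycles, including the fixed point 0).
With 10 cycles on 203 points, sign = (−1)^{203−10} = -1.
Zolotarev: (199|203) = -1, matching the cycle-count sign.

-1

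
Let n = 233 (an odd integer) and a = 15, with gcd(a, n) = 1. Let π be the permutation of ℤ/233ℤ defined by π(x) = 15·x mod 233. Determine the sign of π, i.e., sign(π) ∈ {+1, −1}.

+1

Orbit of 89 under x↦15x: [89, 170, 220, 38, 104, 162, 100]… (length divides ord_233(15)).
3 cycles of lengths [116, 116, 1].
3 cycles on 233: each ℓ→(−1)^(ℓ−1), product (−1)^230 = +1.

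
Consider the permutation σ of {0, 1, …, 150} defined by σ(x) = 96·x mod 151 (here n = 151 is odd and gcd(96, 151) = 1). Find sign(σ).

-1

Trace 50: π^k(50) = [50, 119, 99, 142, 42, 106, 59] for k=0..6.
π_96 has 2 disjoint cycles with lengths [150, 1] on {0,…,150}.
sign(π) = (−1)^{n − #cycles} = (−1)^{151−2} = (−1)^149 = -1.
The Jacobi symbol (96|151) = -1 (Zolotarev) agrees.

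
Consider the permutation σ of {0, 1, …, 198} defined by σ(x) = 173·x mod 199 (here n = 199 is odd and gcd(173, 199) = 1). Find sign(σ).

Orbit of 104 under x↦173x: [104, 82, 57, 110, 125, 133, 124]… (length divides ord_199(173)).
The orbit structure of x ↦ 173x mod 199: 2 orbits of sizes [198, 1].
Σ(ℓ_i−1) = 199−2 = 197; sign = (−1)^197 = -1.
The Jacobi symbol (173|199) = -1 (Zolotarev) agrees.

-1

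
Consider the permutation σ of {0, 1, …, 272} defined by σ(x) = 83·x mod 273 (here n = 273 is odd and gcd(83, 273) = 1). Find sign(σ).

Orbit of 1 under x↦83x: [1, 83, 64, 125]… (length divides ord_273(83)).
74 cycles of lengths [4, 4, 4, 4, 4, 4, 4, 4, 4, 4, 4, 4, 4, 4, 4, 4, 4, 4, 4, 4, 4, 4, 4, 4, 4, 4, 4, 4, 4, 4, 4, 4, 4, 4, 4, 4, 4, 4, 4, 4, 4, 4, 4, 4, 4, 4, 4, 4, 4, 4, 4, 4, 4, 4, 4, 4, 4, 4, 4, 4, 4, 4, 4, 2, 2, 2, 2, 2, 2, 2, 2, 2, 2, 1].
Σ(ℓ_i−1) = 273−74 = 199; sign = (−1)^199 = -1.
(83|273)_J = -1 (Zolotarev's lemma cross-check).

-1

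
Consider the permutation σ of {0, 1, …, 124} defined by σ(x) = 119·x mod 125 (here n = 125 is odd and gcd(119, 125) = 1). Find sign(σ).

+1

Trace 119: π^k(119) = [119, 36, 34, 46, 99, 31, 64] for k=0..6.
π_119 has 7 disjoint cycles with lengths [50, 50, 10, 10, 2, 2, 1] on {0,…,124}.
n − c = 125 − 7 = 118; sign = (−1)^118 = +1.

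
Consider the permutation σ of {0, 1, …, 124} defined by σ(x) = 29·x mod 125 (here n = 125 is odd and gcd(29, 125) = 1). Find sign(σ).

+1

Trace 111: π^k(111) = [111, 94, 101, 54, 66, 39, 6] for k=0..6.
7 cycles of lengths [50, 50, 10, 10, 2, 2, 1].
7 cycles on 125: each ℓ→(−1)^(ℓ−1), product (−1)^118 = +1.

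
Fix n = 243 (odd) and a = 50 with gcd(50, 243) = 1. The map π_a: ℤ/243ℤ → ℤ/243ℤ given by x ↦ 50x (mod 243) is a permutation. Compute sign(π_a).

-1

Start at x=202: 202 → 137 → 46 → 113 → 61 → 134 → 139 → … (one orbit).
6 cycles of lengths [162, 54, 18, 6, 2, 1].
sign(π) = (−1)^{n − #cycles} = (−1)^{243−6} = (−1)^237 = -1.
The Jacobi symbol (50|243) = -1 (Zolotarev) agrees.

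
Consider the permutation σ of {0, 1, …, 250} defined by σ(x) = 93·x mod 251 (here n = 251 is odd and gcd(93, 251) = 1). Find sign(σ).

+1

Orbit of 207 under x↦93x: [207, 175, 211, 45, 169, 155, 108]… (length divides ord_251(93)).
3 cycles of lengths [125, 125, 1].
251 − 3 = 248 transpositions; sign(π) = (−1)^248 = +1.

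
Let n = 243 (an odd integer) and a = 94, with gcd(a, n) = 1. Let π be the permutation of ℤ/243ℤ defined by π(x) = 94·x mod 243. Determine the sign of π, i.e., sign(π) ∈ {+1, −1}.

Orbit of 181 under x↦94x: [181, 4, 133, 109, 40, 115, 118]… (length divides ord_243(94)).
Cycle lengths of π_94 on ℤ/243ℤ: [81, 81, 27, 27, 9, 9, 3, 3, 1, 1, 1]; 11 cycles in total.
n − c = 243 − 11 = 232; sign = (−1)^232 = +1.
(94|243)_J = +1 (Zolotarev's lemma cross-check).

+1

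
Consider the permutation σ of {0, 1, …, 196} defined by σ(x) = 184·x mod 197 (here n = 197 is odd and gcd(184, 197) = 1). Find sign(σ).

-1

Trace 107: π^k(107) = [107, 185, 156, 139, 163, 48, 164] for k=0..6.
Decompose π into cycles: lengths [196, 1] (2 cycles, including the fixed point 0).
With 2 cycles on 197 points, sign = (−1)^{197−2} = -1.
Zolotarev: (184|197) = -1, matching the cycle-count sign.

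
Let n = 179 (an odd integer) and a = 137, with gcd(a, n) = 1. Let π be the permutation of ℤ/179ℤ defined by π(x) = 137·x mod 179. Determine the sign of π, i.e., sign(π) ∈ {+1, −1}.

-1

Orbit of 47 under x↦137x: [47, 174, 31, 130, 89, 21, 13]… (length divides ord_179(137)).
Cycle type of π: 178 + 1; total 2 cycles.
With 2 cycles on 179 points, sign = (−1)^{179−2} = -1.
Via Zolotarev, sign(π_{137}) = (137|179) = -1.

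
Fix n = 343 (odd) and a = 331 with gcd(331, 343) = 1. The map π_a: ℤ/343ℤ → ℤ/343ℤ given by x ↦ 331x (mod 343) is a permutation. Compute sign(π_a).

+1

Orbit of 277 under x↦331x: [277, 106, 100, 172, 337, 72, 165]… (length divides ord_343(331)).
7 cycles of lengths [147, 147, 21, 21, 3, 3, 1].
sign(π) = (−1)^{n − #cycles} = (−1)^{343−7} = (−1)^336 = +1.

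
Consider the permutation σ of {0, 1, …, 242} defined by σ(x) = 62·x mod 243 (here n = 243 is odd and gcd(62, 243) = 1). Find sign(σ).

Orbit of 170 under x↦62x: [170, 91, 53, 127, 98, 1, 62]… (length divides ord_243(62)).
Decompose π into cycles: lengths [54, 54, 54, 18, 18, 18, 6, 6, 6, 2, 2, 2, 2, 1] (14 cycles, including the fixed point 0).
14 cycles on 243: each ℓ→(−1)^(ℓ−1), product (−1)^229 = -1.
Check: (62/243) = -1 by Zolotarev.

-1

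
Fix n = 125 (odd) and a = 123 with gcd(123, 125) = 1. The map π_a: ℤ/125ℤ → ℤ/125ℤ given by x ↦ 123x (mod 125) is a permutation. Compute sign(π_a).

Trace 68: π^k(68) = [68, 114, 22, 81, 88, 74, 102] for k=0..6.
π_123 has 4 disjoint cycles with lengths [100, 20, 4, 1] on {0,…,124}.
With 4 cycles on 125 points, sign = (−1)^{125−4} = -1.

-1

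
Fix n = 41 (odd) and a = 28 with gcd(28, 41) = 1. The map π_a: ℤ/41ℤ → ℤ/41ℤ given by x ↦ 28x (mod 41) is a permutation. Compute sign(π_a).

Trace 34: π^k(34) = [34, 9, 6, 4, 30, 20, 27] for k=0..6.
The orbit structure of x ↦ 28x mod 41: 2 orbits of sizes [40, 1].
sign(π) = (−1)^{n − #cycles} = (−1)^{41−2} = (−1)^39 = -1.
The Jacobi symbol (28|41) = -1 (Zolotarev) agrees.

-1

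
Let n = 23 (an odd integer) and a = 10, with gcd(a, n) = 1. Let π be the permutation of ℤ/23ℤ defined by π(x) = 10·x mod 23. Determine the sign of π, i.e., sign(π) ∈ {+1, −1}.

Start at x=8: 8 → 11 → 18 → 19 → 6 → 14 → 2 → … (one orbit).
The orbit structure of x ↦ 10x mod 23: 2 orbits of sizes [22, 1].
23 − 2 = 21 transpositions; sign(π) = (−1)^21 = -1.
(10|23)_J = -1 (Zolotarev's lemma cross-check).

-1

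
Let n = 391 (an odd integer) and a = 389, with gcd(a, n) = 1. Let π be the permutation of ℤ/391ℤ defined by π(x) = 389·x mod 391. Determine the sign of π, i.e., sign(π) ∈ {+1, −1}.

-1

Trace 285: π^k(285) = [285, 212, 358, 66, 259, 264, 254] for k=0..6.
Cycle lengths of π_389 on ℤ/391ℤ: [88, 88, 88, 88, 22, 8, 8, 1]; 8 cycles in total.
391 − 8 = 383 transpositions; sign(π) = (−1)^383 = -1.
Zolotarev: (389|391) = -1, matching the cycle-count sign.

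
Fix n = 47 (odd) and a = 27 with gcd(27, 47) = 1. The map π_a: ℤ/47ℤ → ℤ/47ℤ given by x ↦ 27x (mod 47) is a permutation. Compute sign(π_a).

Orbit of 6 under x↦27x: [6, 21, 3, 34, 25, 17, 36]… (length divides ord_47(27)).
Cycle type of π: 23×2 + 1; total 3 cycles.
sign(π) = (−1)^{n − #cycles} = (−1)^{47−3} = (−1)^44 = +1.
Check: (27/47) = +1 by Zolotarev.

+1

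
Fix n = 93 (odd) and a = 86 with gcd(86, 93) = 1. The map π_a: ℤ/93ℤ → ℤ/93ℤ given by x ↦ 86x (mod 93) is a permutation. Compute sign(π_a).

+1

Start at x=65: 65 → 10 → 23 → 25 → 11 → 16 → 74 → … (one orbit).
5 cycles of lengths [30, 30, 30, 2, 1].
93 − 5 = 88 transpositions; sign(π) = (−1)^88 = +1.
Via Zolotarev, sign(π_{86}) = (86|93) = +1.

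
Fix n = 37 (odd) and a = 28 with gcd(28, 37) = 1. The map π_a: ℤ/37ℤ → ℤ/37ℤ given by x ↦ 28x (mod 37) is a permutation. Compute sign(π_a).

+1

Trace 25: π^k(25) = [25, 34, 27, 16, 4, 1, 28] for k=0..6.
Decompose π into cycles: lengths [18, 18, 1] (3 cycles, including the fixed point 0).
n − c = 37 − 3 = 34; sign = (−1)^34 = +1.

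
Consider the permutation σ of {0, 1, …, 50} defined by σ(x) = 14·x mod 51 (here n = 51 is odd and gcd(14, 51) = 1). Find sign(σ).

Start at x=41: 41 → 13 → 29 → 49 → 23 → 16 → 20 → … (one orbit).
Decompose π into cycles: lengths [16, 16, 16, 2, 1] (5 cycles, including the fixed point 0).
5 cycles on 51: each ℓ→(−1)^(ℓ−1), product (−1)^46 = +1.

+1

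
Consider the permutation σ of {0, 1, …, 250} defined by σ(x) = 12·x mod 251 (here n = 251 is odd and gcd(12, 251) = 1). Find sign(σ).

+1

Trace 173: π^k(173) = [173, 68, 63, 3, 36, 181, 164] for k=0..6.
The orbit structure of x ↦ 12x mod 251: 3 orbits of sizes [125, 125, 1].
251 − 3 = 248 transpositions; sign(π) = (−1)^248 = +1.
Zolotarev: (12|251) = +1, matching the cycle-count sign.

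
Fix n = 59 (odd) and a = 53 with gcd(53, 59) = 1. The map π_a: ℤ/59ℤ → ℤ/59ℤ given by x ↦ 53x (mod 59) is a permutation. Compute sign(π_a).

Orbit of 26 under x↦53x: [26, 21, 51, 48, 7, 17, 16]… (length divides ord_59(53)).
Cycle lengths of π_53 on ℤ/59ℤ: [29, 29, 1]; 3 cycles in total.
With 3 cycles on 59 points, sign = (−1)^{59−3} = +1.
Check: (53/59) = +1 by Zolotarev.

+1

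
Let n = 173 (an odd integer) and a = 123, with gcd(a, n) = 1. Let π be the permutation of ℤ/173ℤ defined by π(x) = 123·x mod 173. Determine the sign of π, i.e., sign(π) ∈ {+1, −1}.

-1

Orbit of 87 under x↦123x: [87, 148, 39, 126, 101, 140, 93]… (length divides ord_173(123)).
The orbit structure of x ↦ 123x mod 173: 2 orbits of sizes [172, 1].
2 cycles on 173: each ℓ→(−1)^(ℓ−1), product (−1)^171 = -1.
Zolotarev: (123|173) = -1, matching the cycle-count sign.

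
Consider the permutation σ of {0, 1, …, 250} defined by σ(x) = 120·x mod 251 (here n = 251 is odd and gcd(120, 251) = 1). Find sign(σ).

-1

Trace 112: π^k(112) = [112, 137, 125, 191, 79, 193, 68] for k=0..6.
Cycle lengths of π_120 on ℤ/251ℤ: [250, 1]; 2 cycles in total.
n − c = 251 − 2 = 249; sign = (−1)^249 = -1.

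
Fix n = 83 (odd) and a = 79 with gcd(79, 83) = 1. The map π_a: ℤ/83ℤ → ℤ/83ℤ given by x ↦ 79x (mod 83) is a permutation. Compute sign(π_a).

-1

Trace 31: π^k(31) = [31, 42, 81, 8, 51, 45, 69] for k=0..6.
The orbit structure of x ↦ 79x mod 83: 2 orbits of sizes [82, 1].
83 − 2 = 81 transpositions; sign(π) = (−1)^81 = -1.
Via Zolotarev, sign(π_{79}) = (79|83) = -1.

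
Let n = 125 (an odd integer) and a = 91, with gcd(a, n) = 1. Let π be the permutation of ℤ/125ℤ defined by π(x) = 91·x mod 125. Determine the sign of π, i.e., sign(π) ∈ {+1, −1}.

+1

Orbit of 96 under x↦91x: [96, 111, 101, 66, 6, 46, 61]… (length divides ord_125(91)).
13 cycles of lengths [25, 25, 25, 25, 5, 5, 5, 5, 1, 1, 1, 1, 1].
n − c = 125 − 13 = 112; sign = (−1)^112 = +1.
Check: (91/125) = +1 by Zolotarev.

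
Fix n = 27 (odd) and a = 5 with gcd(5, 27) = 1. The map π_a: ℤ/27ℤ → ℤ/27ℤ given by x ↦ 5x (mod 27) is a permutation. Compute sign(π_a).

Orbit of 2 under x↦5x: [2, 10, 23, 7, 8, 13, 11]… (length divides ord_27(5)).
4 cycles of lengths [18, 6, 2, 1].
4 cycles on 27: each ℓ→(−1)^(ℓ−1), product (−1)^23 = -1.
Check: (5/27) = -1 by Zolotarev.

-1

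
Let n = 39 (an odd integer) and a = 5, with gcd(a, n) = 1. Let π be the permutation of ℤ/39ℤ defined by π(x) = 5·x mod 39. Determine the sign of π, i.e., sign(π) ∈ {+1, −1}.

Orbit of 5 under x↦5x: [5, 25, 8, 1]… (length divides ord_39(5)).
11 cycles of lengths [4, 4, 4, 4, 4, 4, 4, 4, 4, 2, 1].
sign(π) = (−1)^{n − #cycles} = (−1)^{39−11} = (−1)^28 = +1.
Via Zolotarev, sign(π_{5}) = (5|39) = +1.

+1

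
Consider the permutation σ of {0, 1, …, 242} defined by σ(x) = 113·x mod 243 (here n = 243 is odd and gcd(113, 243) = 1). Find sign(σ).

-1

Orbit of 166 under x↦113x: [166, 47, 208, 176, 205, 80, 49]… (length divides ord_243(113)).
Cycle type of π: 162 + 54 + 18 + 6 + 2 + 1; total 6 cycles.
Σ(ℓ_i−1) = 243−6 = 237; sign = (−1)^237 = -1.
Via Zolotarev, sign(π_{113}) = (113|243) = -1.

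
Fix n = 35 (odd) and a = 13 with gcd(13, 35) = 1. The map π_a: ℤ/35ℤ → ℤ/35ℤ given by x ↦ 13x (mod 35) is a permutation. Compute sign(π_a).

+1

Orbit of 29 under x↦13x: [29, 27, 1, 13]… (length divides ord_35(13)).
Decompose π into cycles: lengths [4, 4, 4, 4, 4, 4, 4, 2, 2, 2, 1] (11 cycles, including the fixed point 0).
Σ(ℓ_i−1) = 35−11 = 24; sign = (−1)^24 = +1.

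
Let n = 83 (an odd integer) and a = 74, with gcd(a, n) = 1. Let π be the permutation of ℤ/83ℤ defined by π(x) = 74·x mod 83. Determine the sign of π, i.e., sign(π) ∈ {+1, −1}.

-1

Start at x=23: 23 → 42 → 37 → 82 → 9 → 2 → 65 → … (one orbit).
Decompose π into cycles: lengths [82, 1] (2 cycles, including the fixed point 0).
83 − 2 = 81 transpositions; sign(π) = (−1)^81 = -1.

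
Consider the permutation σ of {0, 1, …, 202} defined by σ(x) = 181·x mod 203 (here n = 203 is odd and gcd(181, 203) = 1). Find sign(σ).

-1

Trace 1: π^k(1) = [1, 181, 78, 111, 197, 132, 141] for k=0..6.
Cycle lengths of π_181 on ℤ/203ℤ: [14, 14, 14, 14, 14, 14, 14, 14, 14, 14, 14, 14, 7, 7, 7, 7, 2, 2, 2, 1]; 20 cycles in total.
203 − 20 = 183 transpositions; sign(π) = (−1)^183 = -1.
Via Zolotarev, sign(π_{181}) = (181|203) = -1.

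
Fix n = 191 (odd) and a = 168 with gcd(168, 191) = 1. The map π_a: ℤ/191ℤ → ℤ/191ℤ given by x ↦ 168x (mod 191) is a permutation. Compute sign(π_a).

Start at x=108: 108 → 190 → 23 → 44 → 134 → 165 → 25 → … (one orbit).
Cycle type of π: 190 + 1; total 2 cycles.
n − c = 191 − 2 = 189; sign = (−1)^189 = -1.
The Jacobi symbol (168|191) = -1 (Zolotarev) agrees.

-1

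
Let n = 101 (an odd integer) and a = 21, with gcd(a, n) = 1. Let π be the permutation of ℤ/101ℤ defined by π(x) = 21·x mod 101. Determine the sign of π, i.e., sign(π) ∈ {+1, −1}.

Trace 82: π^k(82) = [82, 5, 4, 84, 47, 78, 22] for k=0..6.
Cycle type of π: 50×2 + 1; total 3 cycles.
Σ(ℓ_i−1) = 101−3 = 98; sign = (−1)^98 = +1.
The Jacobi symbol (21|101) = +1 (Zolotarev) agrees.

+1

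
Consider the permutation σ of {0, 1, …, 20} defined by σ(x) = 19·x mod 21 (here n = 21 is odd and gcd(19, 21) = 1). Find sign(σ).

-1

Orbit of 1 under x↦19x: [1, 19, 4, 13, 16, 10]… (length divides ord_21(19)).
Cycle type of π: 6×3 + 1×3; total 6 cycles.
sign(π) = (−1)^{n − #cycles} = (−1)^{21−6} = (−1)^15 = -1.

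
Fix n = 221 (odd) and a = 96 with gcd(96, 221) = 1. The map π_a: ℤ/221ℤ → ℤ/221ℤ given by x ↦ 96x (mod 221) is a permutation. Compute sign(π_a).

+1

Trace 25: π^k(25) = [25, 190, 118, 57, 168, 216, 183] for k=0..6.
Cycle type of π: 16×13 + 4×3 + 1; total 17 cycles.
With 17 cycles on 221 points, sign = (−1)^{221−17} = +1.
The Jacobi symbol (96|221) = +1 (Zolotarev) agrees.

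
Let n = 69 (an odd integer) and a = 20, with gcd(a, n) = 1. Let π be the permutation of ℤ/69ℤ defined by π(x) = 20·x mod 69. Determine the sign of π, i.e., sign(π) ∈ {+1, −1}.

Orbit of 14 under x↦20x: [14, 4, 11, 13, 53, 25, 17]… (length divides ord_69(20)).
Decompose π into cycles: lengths [22, 22, 22, 2, 1] (5 cycles, including the fixed point 0).
69 − 5 = 64 transpositions; sign(π) = (−1)^64 = +1.
(20|69)_J = +1 (Zolotarev's lemma cross-check).

+1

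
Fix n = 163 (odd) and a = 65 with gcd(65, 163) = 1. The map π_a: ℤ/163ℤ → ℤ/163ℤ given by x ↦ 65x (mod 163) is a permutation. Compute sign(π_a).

+1

Start at x=132: 132 → 104 → 77 → 115 → 140 → 135 → 136 → … (one orbit).
π_65 has 7 disjoint cycles with lengths [27, 27, 27, 27, 27, 27, 1] on {0,…,162}.
Σ(ℓ_i−1) = 163−7 = 156; sign = (−1)^156 = +1.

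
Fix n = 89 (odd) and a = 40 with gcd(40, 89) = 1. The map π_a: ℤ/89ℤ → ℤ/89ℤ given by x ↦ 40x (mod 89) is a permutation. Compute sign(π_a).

+1

Trace 69: π^k(69) = [69, 1, 40, 87, 9, 4, 71] for k=0..6.
The orbit structure of x ↦ 40x mod 89: 3 orbits of sizes [44, 44, 1].
3 cycles on 89: each ℓ→(−1)^(ℓ−1), product (−1)^86 = +1.
(40|89)_J = +1 (Zolotarev's lemma cross-check).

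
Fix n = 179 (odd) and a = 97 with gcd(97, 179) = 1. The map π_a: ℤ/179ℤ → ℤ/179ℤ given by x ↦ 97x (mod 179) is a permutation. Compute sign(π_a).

Start at x=60: 60 → 92 → 153 → 163 → 59 → 174 → 52 → … (one orbit).
The orbit structure of x ↦ 97x mod 179: 2 orbits of sizes [178, 1].
179 − 2 = 177 transpositions; sign(π) = (−1)^177 = -1.

-1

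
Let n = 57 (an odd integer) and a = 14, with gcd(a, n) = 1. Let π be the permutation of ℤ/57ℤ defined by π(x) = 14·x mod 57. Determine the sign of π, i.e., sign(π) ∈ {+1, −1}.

Start at x=8: 8 → 55 → 29 → 7 → 41 → 4 → 56 → … (one orbit).
π_14 has 5 disjoint cycles with lengths [18, 18, 18, 2, 1] on {0,…,56}.
With 5 cycles on 57 points, sign = (−1)^{57−5} = +1.
(14|57)_J = +1 (Zolotarev's lemma cross-check).

+1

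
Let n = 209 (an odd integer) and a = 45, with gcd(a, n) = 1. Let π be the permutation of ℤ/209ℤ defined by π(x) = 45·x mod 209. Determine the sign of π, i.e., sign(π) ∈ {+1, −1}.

+1

Orbit of 144 under x↦45x: [144, 1, 45]… (length divides ord_209(45)).
Cycle type of π: 3×66 + 1×11; total 77 cycles.
209 − 77 = 132 transpositions; sign(π) = (−1)^132 = +1.
Via Zolotarev, sign(π_{45}) = (45|209) = +1.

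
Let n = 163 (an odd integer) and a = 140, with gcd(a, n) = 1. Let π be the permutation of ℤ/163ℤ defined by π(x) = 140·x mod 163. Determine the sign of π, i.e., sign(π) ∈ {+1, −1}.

Trace 38: π^k(38) = [38, 104, 53, 85, 1, 140, 40] for k=0..6.
The orbit structure of x ↦ 140x mod 163: 19 orbits of sizes [9, 9, 9, 9, 9, 9, 9, 9, 9, 9, 9, 9, 9, 9, 9, 9, 9, 9, 1].
With 19 cycles on 163 points, sign = (−1)^{163−19} = +1.
(140|163)_J = +1 (Zolotarev's lemma cross-check).

+1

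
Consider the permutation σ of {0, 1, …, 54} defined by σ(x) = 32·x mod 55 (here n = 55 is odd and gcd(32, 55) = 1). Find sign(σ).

+1

Trace 1: π^k(1) = [1, 32, 34, 43] for k=0..3.
π_32 has 17 disjoint cycles with lengths [4, 4, 4, 4, 4, 4, 4, 4, 4, 4, 4, 2, 2, 2, 2, 2, 1] on {0,…,54}.
sign(π) = (−1)^{n − #cycles} = (−1)^{55−17} = (−1)^38 = +1.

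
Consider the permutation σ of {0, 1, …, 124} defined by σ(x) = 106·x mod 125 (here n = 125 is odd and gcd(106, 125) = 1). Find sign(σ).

Start at x=106: 106 → 111 → 16 → 71 → 26 → 6 → 11 → … (one orbit).
The orbit structure of x ↦ 106x mod 125: 13 orbits of sizes [25, 25, 25, 25, 5, 5, 5, 5, 1, 1, 1, 1, 1].
Σ(ℓ_i−1) = 125−13 = 112; sign = (−1)^112 = +1.

+1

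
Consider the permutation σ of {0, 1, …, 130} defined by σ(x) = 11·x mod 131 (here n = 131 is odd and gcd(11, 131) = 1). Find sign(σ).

+1

Start at x=15: 15 → 34 → 112 → 53 → 59 → 125 → 65 → … (one orbit).
The orbit structure of x ↦ 11x mod 131: 3 orbits of sizes [65, 65, 1].
3 cycles on 131: each ℓ→(−1)^(ℓ−1), product (−1)^128 = +1.
Check: (11/131) = +1 by Zolotarev.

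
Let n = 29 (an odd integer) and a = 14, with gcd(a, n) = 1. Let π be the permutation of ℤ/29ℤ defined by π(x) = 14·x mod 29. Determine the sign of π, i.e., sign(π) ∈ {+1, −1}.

-1

Orbit of 1 under x↦14x: [1, 14, 22, 18, 20, 19, 5]… (length divides ord_29(14)).
Decompose π into cycles: lengths [28, 1] (2 cycles, including the fixed point 0).
Σ(ℓ_i−1) = 29−2 = 27; sign = (−1)^27 = -1.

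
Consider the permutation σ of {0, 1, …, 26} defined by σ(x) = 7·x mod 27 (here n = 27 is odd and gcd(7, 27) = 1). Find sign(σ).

Start at x=16: 16 → 4 → 1 → 7 → 22 → 19 → 25 → … (one orbit).
Cycle type of π: 9×2 + 3×2 + 1×3; total 7 cycles.
sign(π) = (−1)^{n − #cycles} = (−1)^{27−7} = (−1)^20 = +1.
The Jacobi symbol (7|27) = +1 (Zolotarev) agrees.

+1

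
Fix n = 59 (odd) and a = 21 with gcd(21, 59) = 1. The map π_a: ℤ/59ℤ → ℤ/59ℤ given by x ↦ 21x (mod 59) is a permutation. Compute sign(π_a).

Trace 49: π^k(49) = [49, 26, 15, 20, 7, 29, 19] for k=0..6.
Decompose π into cycles: lengths [29, 29, 1] (3 cycles, including the fixed point 0).
Σ(ℓ_i−1) = 59−3 = 56; sign = (−1)^56 = +1.
(21|59)_J = +1 (Zolotarev's lemma cross-check).

+1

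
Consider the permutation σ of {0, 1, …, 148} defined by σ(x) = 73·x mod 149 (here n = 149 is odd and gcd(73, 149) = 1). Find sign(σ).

Trace 107: π^k(107) = [107, 63, 129, 30, 104, 142, 85] for k=0..6.
5 cycles of lengths [37, 37, 37, 37, 1].
149 − 5 = 144 transpositions; sign(π) = (−1)^144 = +1.
Via Zolotarev, sign(π_{73}) = (73|149) = +1.

+1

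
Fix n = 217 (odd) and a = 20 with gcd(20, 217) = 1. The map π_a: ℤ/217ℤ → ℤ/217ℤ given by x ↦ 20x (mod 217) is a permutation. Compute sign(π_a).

-1

Start at x=71: 71 → 118 → 190 → 111 → 50 → 132 → 36 → … (one orbit).
12 cycles of lengths [30, 30, 30, 30, 30, 30, 15, 15, 2, 2, 2, 1].
Σ(ℓ_i−1) = 217−12 = 205; sign = (−1)^205 = -1.
Via Zolotarev, sign(π_{20}) = (20|217) = -1.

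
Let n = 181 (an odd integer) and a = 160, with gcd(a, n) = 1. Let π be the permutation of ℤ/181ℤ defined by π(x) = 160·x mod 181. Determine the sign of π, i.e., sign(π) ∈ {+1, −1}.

-1

Trace 135: π^k(135) = [135, 61, 167, 113, 161, 58, 49] for k=0..6.
2 cycles of lengths [180, 1].
n − c = 181 − 2 = 179; sign = (−1)^179 = -1.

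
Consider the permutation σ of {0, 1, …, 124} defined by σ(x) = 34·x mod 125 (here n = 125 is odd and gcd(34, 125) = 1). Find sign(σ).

+1

Trace 24: π^k(24) = [24, 66, 119, 46, 64, 51, 109] for k=0..6.
π_34 has 7 disjoint cycles with lengths [50, 50, 10, 10, 2, 2, 1] on {0,…,124}.
sign(π) = (−1)^{n − #cycles} = (−1)^{125−7} = (−1)^118 = +1.
Via Zolotarev, sign(π_{34}) = (34|125) = +1.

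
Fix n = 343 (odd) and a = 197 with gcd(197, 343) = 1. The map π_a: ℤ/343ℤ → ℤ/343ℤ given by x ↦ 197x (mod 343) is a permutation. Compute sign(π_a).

Trace 1: π^k(1) = [1, 197, 50, 246, 99, 295, 148] for k=0..6.
π_197 has 91 disjoint cycles with lengths [7, 7, 7, 7, 7, 7, 7, 7, 7, 7, 7, 7, 7, 7, 7, 7, 7, 7, 7, 7, 7, 7, 7, 7, 7, 7, 7, 7, 7, 7, 7, 7, 7, 7, 7, 7, 7, 7, 7, 7, 7, 7, 1, 1, 1, 1, 1, 1, 1, 1, 1, 1, 1, 1, 1, 1, 1, 1, 1, 1, 1, 1, 1, 1, 1, 1, 1, 1, 1, 1, 1, 1, 1, 1, 1, 1, 1, 1, 1, 1, 1, 1, 1, 1, 1, 1, 1, 1, 1, 1, 1] on {0,…,342}.
sign(π) = (−1)^{n − #cycles} = (−1)^{343−91} = (−1)^252 = +1.

+1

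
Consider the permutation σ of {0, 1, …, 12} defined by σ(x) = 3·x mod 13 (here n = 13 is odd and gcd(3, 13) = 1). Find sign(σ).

+1

Trace 1: π^k(1) = [1, 3, 9] for k=0..2.
π_3 has 5 disjoint cycles with lengths [3, 3, 3, 3, 1] on {0,…,12}.
n − c = 13 − 5 = 8; sign = (−1)^8 = +1.
Via Zolotarev, sign(π_{3}) = (3|13) = +1.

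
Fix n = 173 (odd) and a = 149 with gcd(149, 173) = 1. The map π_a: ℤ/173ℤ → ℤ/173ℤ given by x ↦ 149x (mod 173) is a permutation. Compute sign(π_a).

+1

Orbit of 100 under x↦149x: [100, 22, 164, 43, 6, 29, 169]… (length divides ord_173(149)).
Decompose π into cycles: lengths [43, 43, 43, 43, 1] (5 cycles, including the fixed point 0).
173 − 5 = 168 transpositions; sign(π) = (−1)^168 = +1.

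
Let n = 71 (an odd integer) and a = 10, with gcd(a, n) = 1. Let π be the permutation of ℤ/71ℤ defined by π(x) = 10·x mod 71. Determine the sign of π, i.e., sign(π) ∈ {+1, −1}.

Start at x=19: 19 → 48 → 54 → 43 → 4 → 40 → 45 → … (one orbit).
The orbit structure of x ↦ 10x mod 71: 3 orbits of sizes [35, 35, 1].
With 3 cycles on 71 points, sign = (−1)^{71−3} = +1.
(10|71)_J = +1 (Zolotarev's lemma cross-check).

+1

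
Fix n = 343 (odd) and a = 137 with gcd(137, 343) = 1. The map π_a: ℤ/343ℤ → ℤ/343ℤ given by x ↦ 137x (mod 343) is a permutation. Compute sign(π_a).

Orbit of 149 under x↦137x: [149, 176, 102, 254, 155, 312, 212]… (length divides ord_343(137)).
The orbit structure of x ↦ 137x mod 343: 7 orbits of sizes [147, 147, 21, 21, 3, 3, 1].
With 7 cycles on 343 points, sign = (−1)^{343−7} = +1.
Via Zolotarev, sign(π_{137}) = (137|343) = +1.

+1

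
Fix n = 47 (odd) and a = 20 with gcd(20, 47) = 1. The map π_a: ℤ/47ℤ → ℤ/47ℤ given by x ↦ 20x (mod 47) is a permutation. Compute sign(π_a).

-1

Trace 2: π^k(2) = [2, 40, 1, 20, 24, 10, 12] for k=0..6.
2 cycles of lengths [46, 1].
2 cycles on 47: each ℓ→(−1)^(ℓ−1), product (−1)^45 = -1.
The Jacobi symbol (20|47) = -1 (Zolotarev) agrees.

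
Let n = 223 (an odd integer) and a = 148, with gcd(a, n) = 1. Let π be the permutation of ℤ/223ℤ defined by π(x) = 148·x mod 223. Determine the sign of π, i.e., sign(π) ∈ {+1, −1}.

Start at x=181: 181 → 28 → 130 → 62 → 33 → 201 → 89 → … (one orbit).
3 cycles of lengths [111, 111, 1].
n − c = 223 − 3 = 220; sign = (−1)^220 = +1.
(148|223)_J = +1 (Zolotarev's lemma cross-check).

+1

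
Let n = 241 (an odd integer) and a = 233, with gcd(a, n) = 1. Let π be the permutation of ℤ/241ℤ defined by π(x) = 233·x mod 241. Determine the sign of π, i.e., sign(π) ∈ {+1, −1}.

+1

Start at x=8: 8 → 177 → 30 → 1 → 233 → 64 → 211 → … (one orbit).
π_233 has 31 disjoint cycles with lengths [8, 8, 8, 8, 8, 8, 8, 8, 8, 8, 8, 8, 8, 8, 8, 8, 8, 8, 8, 8, 8, 8, 8, 8, 8, 8, 8, 8, 8, 8, 1] on {0,…,240}.
n − c = 241 − 31 = 210; sign = (−1)^210 = +1.
Check: (233/241) = +1 by Zolotarev.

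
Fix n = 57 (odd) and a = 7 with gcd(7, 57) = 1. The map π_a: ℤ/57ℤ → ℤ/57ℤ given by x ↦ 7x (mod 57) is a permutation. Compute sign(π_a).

+1

Orbit of 1 under x↦7x: [1, 7, 49]… (length divides ord_57(7)).
Cycle lengths of π_7 on ℤ/57ℤ: [3, 3, 3, 3, 3, 3, 3, 3, 3, 3, 3, 3, 3, 3, 3, 3, 3, 3, 1, 1, 1]; 21 cycles in total.
Σ(ℓ_i−1) = 57−21 = 36; sign = (−1)^36 = +1.
(7|57)_J = +1 (Zolotarev's lemma cross-check).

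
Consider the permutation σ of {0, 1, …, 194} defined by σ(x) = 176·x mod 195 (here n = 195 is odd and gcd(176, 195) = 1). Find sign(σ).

Trace 181: π^k(181) = [181, 71, 16, 86, 121, 41, 1] for k=0..6.
π_176 has 25 disjoint cycles with lengths [12, 12, 12, 12, 12, 12, 12, 12, 12, 12, 12, 12, 12, 12, 12, 2, 2, 2, 2, 2, 1, 1, 1, 1, 1] on {0,…,194}.
sign(π) = (−1)^{n − #cycles} = (−1)^{195−25} = (−1)^170 = +1.
Zolotarev: (176|195) = +1, matching the cycle-count sign.

+1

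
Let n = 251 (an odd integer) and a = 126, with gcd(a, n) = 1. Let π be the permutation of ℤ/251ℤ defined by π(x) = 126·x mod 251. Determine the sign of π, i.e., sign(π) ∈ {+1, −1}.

-1

Orbit of 149 under x↦126x: [149, 200, 100, 50, 25, 138, 69]… (length divides ord_251(126)).
6 cycles of lengths [50, 50, 50, 50, 50, 1].
251 − 6 = 245 transpositions; sign(π) = (−1)^245 = -1.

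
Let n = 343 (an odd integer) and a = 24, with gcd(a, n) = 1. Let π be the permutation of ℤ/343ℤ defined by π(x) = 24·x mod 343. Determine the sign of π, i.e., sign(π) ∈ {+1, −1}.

-1

Start at x=12: 12 → 288 → 52 → 219 → 111 → 263 → 138 → … (one orbit).
Cycle type of π: 294 + 42 + 6 + 1; total 4 cycles.
n − c = 343 − 4 = 339; sign = (−1)^339 = -1.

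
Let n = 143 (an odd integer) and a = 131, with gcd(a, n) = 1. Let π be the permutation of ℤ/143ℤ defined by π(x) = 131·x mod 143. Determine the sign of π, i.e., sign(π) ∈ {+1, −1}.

Trace 1: π^k(1) = [1, 131] for k=0..1.
Cycle type of π: 2×65 + 1×13; total 78 cycles.
n − c = 143 − 78 = 65; sign = (−1)^65 = -1.
Zolotarev: (131|143) = -1, matching the cycle-count sign.

-1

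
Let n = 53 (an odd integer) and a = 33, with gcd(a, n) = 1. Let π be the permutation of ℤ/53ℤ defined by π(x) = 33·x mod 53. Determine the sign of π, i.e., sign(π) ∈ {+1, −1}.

-1

Orbit of 40 under x↦33x: [40, 48, 47, 14, 38, 35, 42]… (length divides ord_53(33)).
π_33 has 2 disjoint cycles with lengths [52, 1] on {0,…,52}.
Σ(ℓ_i−1) = 53−2 = 51; sign = (−1)^51 = -1.
Via Zolotarev, sign(π_{33}) = (33|53) = -1.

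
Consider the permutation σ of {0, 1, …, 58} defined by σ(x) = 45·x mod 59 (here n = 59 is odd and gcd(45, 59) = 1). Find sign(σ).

+1

Trace 9: π^k(9) = [9, 51, 53, 25, 4, 3, 17] for k=0..6.
Decompose π into cycles: lengths [29, 29, 1] (3 cycles, including the fixed point 0).
With 3 cycles on 59 points, sign = (−1)^{59−3} = +1.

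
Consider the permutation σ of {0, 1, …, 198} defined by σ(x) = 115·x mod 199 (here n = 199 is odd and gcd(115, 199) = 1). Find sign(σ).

Orbit of 63 under x↦115x: [63, 81, 161, 8, 124, 131, 140]… (length divides ord_199(115)).
π_115 has 3 disjoint cycles with lengths [99, 99, 1] on {0,…,198}.
3 cycles on 199: each ℓ→(−1)^(ℓ−1), product (−1)^196 = +1.

+1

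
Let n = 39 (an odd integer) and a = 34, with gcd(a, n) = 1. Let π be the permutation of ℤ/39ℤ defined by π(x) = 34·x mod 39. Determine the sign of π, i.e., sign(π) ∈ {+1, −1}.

Trace 31: π^k(31) = [31, 1, 34, 25] for k=0..3.
π_34 has 12 disjoint cycles with lengths [4, 4, 4, 4, 4, 4, 4, 4, 4, 1, 1, 1] on {0,…,38}.
39 − 12 = 27 transpositions; sign(π) = (−1)^27 = -1.

-1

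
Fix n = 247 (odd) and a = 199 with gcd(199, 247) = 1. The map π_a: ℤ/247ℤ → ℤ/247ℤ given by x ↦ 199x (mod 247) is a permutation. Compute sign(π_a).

Orbit of 220 under x↦199x: [220, 61, 36, 1, 199, 81, 64]… (length divides ord_247(199)).
Decompose π into cycles: lengths [18, 18, 18, 18, 18, 18, 18, 18, 18, 18, 18, 18, 9, 9, 6, 6, 1] (17 cycles, including the fixed point 0).
247 − 17 = 230 transpositions; sign(π) = (−1)^230 = +1.
Zolotarev: (199|247) = +1, matching the cycle-count sign.

+1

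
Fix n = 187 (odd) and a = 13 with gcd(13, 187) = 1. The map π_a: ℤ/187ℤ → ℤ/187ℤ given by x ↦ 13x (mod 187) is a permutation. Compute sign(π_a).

-1

Start at x=98: 98 → 152 → 106 → 69 → 149 → 67 → 123 → … (one orbit).
The orbit structure of x ↦ 13x mod 187: 14 orbits of sizes [20, 20, 20, 20, 20, 20, 20, 20, 10, 4, 4, 4, 4, 1].
n − c = 187 − 14 = 173; sign = (−1)^173 = -1.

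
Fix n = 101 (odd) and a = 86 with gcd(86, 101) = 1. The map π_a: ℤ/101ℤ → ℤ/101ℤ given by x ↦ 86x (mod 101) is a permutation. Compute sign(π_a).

Orbit of 47 under x↦86x: [47, 2, 71, 46, 17, 48, 88]… (length divides ord_101(86)).
Decompose π into cycles: lengths [100, 1] (2 cycles, including the fixed point 0).
sign(π) = (−1)^{n − #cycles} = (−1)^{101−2} = (−1)^99 = -1.

-1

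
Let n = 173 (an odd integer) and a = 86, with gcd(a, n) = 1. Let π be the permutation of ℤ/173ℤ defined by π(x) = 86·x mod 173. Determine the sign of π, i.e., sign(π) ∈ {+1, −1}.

Trace 122: π^k(122) = [122, 112, 117, 28, 159, 7, 83] for k=0..6.
Cycle type of π: 172 + 1; total 2 cycles.
sign(π) = (−1)^{n − #cycles} = (−1)^{173−2} = (−1)^171 = -1.
Check: (86/173) = -1 by Zolotarev.

-1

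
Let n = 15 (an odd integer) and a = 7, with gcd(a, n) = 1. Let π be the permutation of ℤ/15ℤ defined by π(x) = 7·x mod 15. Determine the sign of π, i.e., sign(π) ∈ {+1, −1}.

Trace 7: π^k(7) = [7, 4, 13, 1] for k=0..3.
Decompose π into cycles: lengths [4, 4, 4, 1, 1, 1] (6 cycles, including the fixed point 0).
With 6 cycles on 15 points, sign = (−1)^{15−6} = -1.

-1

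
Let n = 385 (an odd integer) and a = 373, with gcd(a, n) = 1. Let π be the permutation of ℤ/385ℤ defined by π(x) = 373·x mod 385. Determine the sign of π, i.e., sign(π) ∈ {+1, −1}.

Orbit of 144 under x↦373x: [144, 197, 331, 263, 309, 142, 221]… (length divides ord_385(373)).
51 cycles of lengths [12, 12, 12, 12, 12, 12, 12, 12, 12, 12, 12, 12, 12, 12, 12, 12, 12, 12, 12, 12, 12, 12, 6, 6, 6, 6, 6, 6, 6, 6, 6, 6, 4, 4, 4, 4, 4, 4, 4, 4, 4, 4, 4, 3, 3, 2, 2, 2, 2, 2, 1].
n − c = 385 − 51 = 334; sign = (−1)^334 = +1.
Via Zolotarev, sign(π_{373}) = (373|385) = +1.

+1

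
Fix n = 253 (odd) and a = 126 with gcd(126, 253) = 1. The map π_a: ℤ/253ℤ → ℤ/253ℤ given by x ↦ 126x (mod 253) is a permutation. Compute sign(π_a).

Orbit of 104 under x↦126x: [104, 201, 26, 240, 133, 60, 223]… (length divides ord_253(126)).
The orbit structure of x ↦ 126x mod 253: 6 orbits of sizes [110, 110, 22, 5, 5, 1].
Σ(ℓ_i−1) = 253−6 = 247; sign = (−1)^247 = -1.
Zolotarev: (126|253) = -1, matching the cycle-count sign.

-1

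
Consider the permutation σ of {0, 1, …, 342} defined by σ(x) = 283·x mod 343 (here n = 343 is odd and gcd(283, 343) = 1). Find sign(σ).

Start at x=150: 150 → 261 → 118 → 123 → 166 → 330 → 94 → … (one orbit).
Decompose π into cycles: lengths [294, 42, 6, 1] (4 cycles, including the fixed point 0).
Σ(ℓ_i−1) = 343−4 = 339; sign = (−1)^339 = -1.
The Jacobi symbol (283|343) = -1 (Zolotarev) agrees.

-1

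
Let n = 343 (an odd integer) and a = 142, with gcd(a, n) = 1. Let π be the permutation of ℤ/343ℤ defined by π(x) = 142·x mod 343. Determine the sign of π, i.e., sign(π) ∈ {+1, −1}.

+1

Trace 79: π^k(79) = [79, 242, 64, 170, 130, 281, 114] for k=0..6.
Cycle type of π: 147×2 + 21×2 + 3×2 + 1; total 7 cycles.
n − c = 343 − 7 = 336; sign = (−1)^336 = +1.
Zolotarev: (142|343) = +1, matching the cycle-count sign.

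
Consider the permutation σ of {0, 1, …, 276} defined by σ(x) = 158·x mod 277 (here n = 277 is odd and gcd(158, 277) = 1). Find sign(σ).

Start at x=194: 194 → 182 → 225 → 94 → 171 → 149 → 274 → … (one orbit).
Cycle lengths of π_158 on ℤ/277ℤ: [276, 1]; 2 cycles in total.
With 2 cycles on 277 points, sign = (−1)^{277−2} = -1.

-1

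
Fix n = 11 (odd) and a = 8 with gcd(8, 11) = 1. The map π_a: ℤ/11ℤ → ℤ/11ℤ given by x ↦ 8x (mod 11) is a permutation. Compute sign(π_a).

Start at x=7: 7 → 1 → 8 → 9 → 6 → 4 → 10 → … (one orbit).
Decompose π into cycles: lengths [10, 1] (2 cycles, including the fixed point 0).
sign(π) = (−1)^{n − #cycles} = (−1)^{11−2} = (−1)^9 = -1.
Via Zolotarev, sign(π_{8}) = (8|11) = -1.

-1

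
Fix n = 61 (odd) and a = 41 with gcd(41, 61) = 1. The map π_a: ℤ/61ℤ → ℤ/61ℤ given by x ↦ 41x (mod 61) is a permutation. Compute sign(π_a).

+1

Orbit of 41 under x↦41x: [41, 34, 52, 58, 60, 20, 27]… (length divides ord_61(41)).
Cycle lengths of π_41 on ℤ/61ℤ: [10, 10, 10, 10, 10, 10, 1]; 7 cycles in total.
7 cycles on 61: each ℓ→(−1)^(ℓ−1), product (−1)^54 = +1.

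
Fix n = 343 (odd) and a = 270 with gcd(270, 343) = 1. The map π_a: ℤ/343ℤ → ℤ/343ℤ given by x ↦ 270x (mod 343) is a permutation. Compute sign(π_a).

+1

Start at x=32: 32 → 65 → 57 → 298 → 198 → 295 → 74 → … (one orbit).
Cycle type of π: 147×2 + 21×2 + 3×2 + 1; total 7 cycles.
n − c = 343 − 7 = 336; sign = (−1)^336 = +1.
Zolotarev: (270|343) = +1, matching the cycle-count sign.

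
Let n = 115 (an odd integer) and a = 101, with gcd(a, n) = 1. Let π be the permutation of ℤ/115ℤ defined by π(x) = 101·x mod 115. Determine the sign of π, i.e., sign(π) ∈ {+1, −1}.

+1

Trace 36: π^k(36) = [36, 71, 41, 1, 101, 81, 16] for k=0..6.
π_101 has 15 disjoint cycles with lengths [11, 11, 11, 11, 11, 11, 11, 11, 11, 11, 1, 1, 1, 1, 1] on {0,…,114}.
15 cycles on 115: each ℓ→(−1)^(ℓ−1), product (−1)^100 = +1.
Zolotarev: (101|115) = +1, matching the cycle-count sign.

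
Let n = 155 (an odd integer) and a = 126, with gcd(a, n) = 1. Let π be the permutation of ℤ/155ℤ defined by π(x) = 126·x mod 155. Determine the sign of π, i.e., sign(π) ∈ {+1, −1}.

+1

Orbit of 66 under x↦126x: [66, 101, 16, 1, 126]… (length divides ord_155(126)).
Decompose π into cycles: lengths [5, 5, 5, 5, 5, 5, 5, 5, 5, 5, 5, 5, 5, 5, 5, 5, 5, 5, 5, 5, 5, 5, 5, 5, 5, 5, 5, 5, 5, 5, 1, 1, 1, 1, 1] (35 cycles, including the fixed point 0).
sign(π) = (−1)^{n − #cycles} = (−1)^{155−35} = (−1)^120 = +1.
Zolotarev: (126|155) = +1, matching the cycle-count sign.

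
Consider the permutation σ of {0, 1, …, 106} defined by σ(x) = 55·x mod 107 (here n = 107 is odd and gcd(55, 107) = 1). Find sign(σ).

-1

Start at x=5: 5 → 61 → 38 → 57 → 32 → 48 → 72 → … (one orbit).
The orbit structure of x ↦ 55x mod 107: 2 orbits of sizes [106, 1].
107 − 2 = 105 transpositions; sign(π) = (−1)^105 = -1.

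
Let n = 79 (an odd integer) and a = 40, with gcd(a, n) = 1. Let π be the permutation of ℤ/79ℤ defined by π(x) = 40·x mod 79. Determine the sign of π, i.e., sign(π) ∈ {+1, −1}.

+1

Orbit of 32 under x↦40x: [32, 16, 8, 4, 2, 1, 40]… (length divides ord_79(40)).
Decompose π into cycles: lengths [39, 39, 1] (3 cycles, including the fixed point 0).
n − c = 79 − 3 = 76; sign = (−1)^76 = +1.
Check: (40/79) = +1 by Zolotarev.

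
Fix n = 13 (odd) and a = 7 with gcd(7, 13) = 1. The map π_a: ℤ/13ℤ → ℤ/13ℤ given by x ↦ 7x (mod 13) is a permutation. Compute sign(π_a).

-1

Orbit of 8 under x↦7x: [8, 4, 2, 1, 7, 10, 5]… (length divides ord_13(7)).
The orbit structure of x ↦ 7x mod 13: 2 orbits of sizes [12, 1].
13 − 2 = 11 transpositions; sign(π) = (−1)^11 = -1.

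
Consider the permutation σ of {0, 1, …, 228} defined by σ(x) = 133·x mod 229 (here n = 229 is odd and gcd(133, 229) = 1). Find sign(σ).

Orbit of 121 under x↦133x: [121, 63, 135, 93, 3, 170, 168]… (length divides ord_229(133)).
The orbit structure of x ↦ 133x mod 229: 2 orbits of sizes [228, 1].
229 − 2 = 227 transpositions; sign(π) = (−1)^227 = -1.
Check: (133/229) = -1 by Zolotarev.

-1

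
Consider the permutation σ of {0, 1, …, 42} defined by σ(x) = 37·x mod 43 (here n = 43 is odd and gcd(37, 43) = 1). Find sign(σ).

Orbit of 37 under x↦37x: [37, 36, 42, 6, 7, 1]… (length divides ord_43(37)).
Cycle lengths of π_37 on ℤ/43ℤ: [6, 6, 6, 6, 6, 6, 6, 1]; 8 cycles in total.
Σ(ℓ_i−1) = 43−8 = 35; sign = (−1)^35 = -1.
Zolotarev: (37|43) = -1, matching the cycle-count sign.

-1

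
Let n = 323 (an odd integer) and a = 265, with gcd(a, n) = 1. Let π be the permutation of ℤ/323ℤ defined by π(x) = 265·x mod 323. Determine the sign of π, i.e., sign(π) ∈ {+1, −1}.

Start at x=1: 1 → 265 → 134 → 303 → 191 → 227 → 77 → … (one orbit).
Cycle lengths of π_265 on ℤ/323ℤ: [16, 16, 16, 16, 16, 16, 16, 16, 16, 16, 16, 16, 16, 16, 16, 16, 16, 16, 16, 2, 2, 2, 2, 2, 2, 2, 2, 2, 1]; 29 cycles in total.
n − c = 323 − 29 = 294; sign = (−1)^294 = +1.

+1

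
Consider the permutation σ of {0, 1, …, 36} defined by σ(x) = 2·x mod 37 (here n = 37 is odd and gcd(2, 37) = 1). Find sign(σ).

Trace 20: π^k(20) = [20, 3, 6, 12, 24, 11, 22] for k=0..6.
Decompose π into cycles: lengths [36, 1] (2 cycles, including the fixed point 0).
n − c = 37 − 2 = 35; sign = (−1)^35 = -1.
Via Zolotarev, sign(π_{2}) = (2|37) = -1.

-1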